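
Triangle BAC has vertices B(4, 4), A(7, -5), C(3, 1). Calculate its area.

Using the Shoelace formula for a triangle:
Area = (1/2)|x0(y1 - y2) + x1(y2 - y0) + x2(y0 - y1)|
Area = (1/2)|4(-5 - 1) + 7(1 - 4) + 3(4 - -5)|
Area = (1/2)|-24 + -21 + 27|
Area = (1/2)|-18|
Area = (1/2)(18)
Area = 9

9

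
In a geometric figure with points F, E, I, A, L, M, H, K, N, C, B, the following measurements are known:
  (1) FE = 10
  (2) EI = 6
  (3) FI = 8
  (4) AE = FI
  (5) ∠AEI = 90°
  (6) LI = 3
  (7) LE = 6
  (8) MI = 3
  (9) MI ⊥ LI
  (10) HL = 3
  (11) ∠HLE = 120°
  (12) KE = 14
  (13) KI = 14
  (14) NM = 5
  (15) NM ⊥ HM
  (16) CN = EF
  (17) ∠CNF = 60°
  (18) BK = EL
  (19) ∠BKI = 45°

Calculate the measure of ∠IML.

Step 1: By the law of cosines on triangle MIL: ML² = 3² + 3² − 2·3·3·cos(90°) = 18, so ML = 3·√2.
Step 2: By the inverse law of cosines on triangle IML: cos(∠IML) = (3² + (3·√2)² − 3²) / (2·3·3·√2) = 18/25.46 = 0.7071, so ∠IML = 45°.

Therefore, the measure of angle ∠IML = 45°.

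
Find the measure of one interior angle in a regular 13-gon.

Each interior angle of a regular n-gon is (n - 2) * 180 / n.
For n = 13: (13 - 2) * 180 / 13 = 1980/13 = 1980/13 degrees.

1980/13 degrees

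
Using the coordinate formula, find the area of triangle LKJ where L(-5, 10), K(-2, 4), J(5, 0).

The Shoelace formula computes the area from vertex coordinates by summing cross products.
For vertices (-5,10), (-2,4), (5,0):
Signed sum = -5*4 - -2*10 + -2*0 - 5*4 + 5*10 - -5*0
= 0 + -20 + 50 = 30
Area = (1/2)|30| = 15.

15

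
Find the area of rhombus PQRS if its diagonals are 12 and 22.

The diagonals of a rhombus divide it into four right triangles.
Each triangle has legs 12/ 2 = 6 and 22/2 = 11, so each has area (1/2)*6*11 = 33.
Four such triangles give total area = (d1 * d2) / 2 = 132.

132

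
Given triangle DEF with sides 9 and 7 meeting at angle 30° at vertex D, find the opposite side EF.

Law of cosines: EF^2 = 9^2 + 7^2 - 2(9)(7)cos(30°) = 130 - 63*sqrt(3), so EF = sqrt(130 - 63*sqrt(3)).

sqrt(130 - 63*sqrt(3))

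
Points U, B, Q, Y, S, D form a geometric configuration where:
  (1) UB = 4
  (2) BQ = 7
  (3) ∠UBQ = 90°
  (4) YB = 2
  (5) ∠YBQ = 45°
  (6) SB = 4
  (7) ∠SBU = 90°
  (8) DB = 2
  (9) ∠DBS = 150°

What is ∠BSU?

Step 1: By the law of cosines on triangle SBU: SU² = 4² + 4² − 2·4·4·cos(90°) = 32, so SU = 4·√2.
Step 2: By the inverse law of cosines on triangle BSU: cos(∠BSU) = (4² + (4·√2)² − 4²) / (2·4·4·√2) = 32/45.25 = 0.7071, so ∠BSU = 45°.

Therefore, the measure of angle ∠BSU = 45°.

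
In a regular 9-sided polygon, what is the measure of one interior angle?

Each interior angle of a regular n-gon is (n - 2) * 180 / n.
For n = 9: (9 - 2) * 180 / 9 = 1260/9 = 140 degrees.

140 degrees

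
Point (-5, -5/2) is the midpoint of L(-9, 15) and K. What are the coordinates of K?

Using the midpoint formula: M = ((x1 + x2)/2, (y1 + y2)/2)
We know M = (-5, -5/2) and L = (-9, 15)
For x: -5 = (-9 + x2)/2, so x2 = 2*-5 - -9 = -1
For y: -5/2 = (15 + y2)/2, so y2 = 2*-5/2 - 15 = -20
K = (-1, -20)

(-1, -20)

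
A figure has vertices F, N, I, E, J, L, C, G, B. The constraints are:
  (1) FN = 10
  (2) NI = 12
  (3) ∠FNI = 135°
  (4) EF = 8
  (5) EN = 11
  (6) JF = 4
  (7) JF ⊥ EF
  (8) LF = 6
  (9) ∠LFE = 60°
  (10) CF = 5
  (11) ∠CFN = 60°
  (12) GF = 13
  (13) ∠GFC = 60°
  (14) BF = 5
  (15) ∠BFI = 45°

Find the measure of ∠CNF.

Step 1: By the law of cosines on triangle NFC: NC² = 10² + 5² − 2·10·5·cos(60°) = 75, so NC = 5·√3.
Step 2: By the inverse law of cosines on triangle CNF: cos(∠CNF) = ((5·√3)² + 10² − 5²) / (2·5·√3·10) = 150/173.21 = 0.866, so ∠CNF = 30°.

Therefore, the measure of angle ∠CNF = 30°.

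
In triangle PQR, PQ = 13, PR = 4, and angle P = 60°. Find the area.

Area = (1/2)(13)(4) sin(60°) = (1/2)(13)(4)(sqrt(3)/2) = 13*sqrt(3)

13*sqrt(3)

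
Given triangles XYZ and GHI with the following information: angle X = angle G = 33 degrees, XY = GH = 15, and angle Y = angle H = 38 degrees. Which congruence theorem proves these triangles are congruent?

Consider the given information: angle X = angle G = 33 degrees, XY = GH = 15, and angle Y = angle H = 38 degrees
This is not AAS or HL: AAS requires two angles and a non-included side. HL only applies to right triangles with matching hypotenuse and leg.
The correct criterion is ASA. Two pairs of corresponding angles and the included side are equal (Angle-Side-Angle).

ASA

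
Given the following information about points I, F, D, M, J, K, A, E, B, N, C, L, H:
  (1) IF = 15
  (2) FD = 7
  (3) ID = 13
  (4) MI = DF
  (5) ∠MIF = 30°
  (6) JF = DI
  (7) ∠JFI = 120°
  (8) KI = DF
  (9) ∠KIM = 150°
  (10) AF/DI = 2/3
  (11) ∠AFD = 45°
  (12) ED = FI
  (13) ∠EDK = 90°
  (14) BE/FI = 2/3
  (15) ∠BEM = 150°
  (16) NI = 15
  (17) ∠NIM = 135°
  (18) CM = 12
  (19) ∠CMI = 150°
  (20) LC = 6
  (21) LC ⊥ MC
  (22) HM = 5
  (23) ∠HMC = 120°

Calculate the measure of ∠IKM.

From the given relations: KI = DF = 7; MI = DF = 7.
Step 1: By the law of cosines on triangle KIM: KM² = 7² + 7² − 2·7·7·cos(150°) = 182.87, so KM ≈ 13.52.
Step 2: By the inverse law of cosines on triangle IKM: cos(∠IKM) = (7² + 13.52² − 7²) / (2·7·13.52) = 182.87/189.32 = 0.9659, so ∠IKM = 15°.

Therefore, the measure of angle ∠IKM = 15°.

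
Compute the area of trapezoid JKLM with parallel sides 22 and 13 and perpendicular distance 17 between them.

Area = (22 + 13) * 17 / 2 = 595 / 2 = 595/2

595/2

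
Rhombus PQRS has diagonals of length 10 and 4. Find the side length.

In a rhombus, the diagonals bisect each other perpendicularly, creating four congruent right triangles.
Each triangle has legs 5 (half of 10) and 2 (half of 4).
The hypotenuse of each right triangle is a side of the rhombus:
side = sqrt(5^2 + 2^2) = sqrt(29)

sqrt(29)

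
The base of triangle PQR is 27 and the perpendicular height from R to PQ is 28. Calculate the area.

A triangle's area is half the area of a rectangle with the same base and height.
Area = (1/2) * 27 * 28 = 378.

378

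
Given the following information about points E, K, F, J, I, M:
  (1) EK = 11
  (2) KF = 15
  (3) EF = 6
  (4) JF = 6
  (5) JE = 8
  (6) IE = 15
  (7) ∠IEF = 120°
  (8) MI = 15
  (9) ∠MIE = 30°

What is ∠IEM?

Step 1: By the law of cosines on triangle EIM: EM² = 15² + 15² − 2·15·15·cos(30°) = 60.29, so EM ≈ 7.76.
Step 2: By the inverse law of cosines on triangle IEM: cos(∠IEM) = (15² + 7.76² − 15²) / (2·15·7.76) = 60.29/232.94 = 0.2588, so ∠IEM = 75°.

Therefore, the measure of angle ∠IEM = 75°.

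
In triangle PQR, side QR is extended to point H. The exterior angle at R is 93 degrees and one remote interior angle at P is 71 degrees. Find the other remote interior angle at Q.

angle Q = 93 - 71 = 22 degrees (exterior angle theorem).

22 degrees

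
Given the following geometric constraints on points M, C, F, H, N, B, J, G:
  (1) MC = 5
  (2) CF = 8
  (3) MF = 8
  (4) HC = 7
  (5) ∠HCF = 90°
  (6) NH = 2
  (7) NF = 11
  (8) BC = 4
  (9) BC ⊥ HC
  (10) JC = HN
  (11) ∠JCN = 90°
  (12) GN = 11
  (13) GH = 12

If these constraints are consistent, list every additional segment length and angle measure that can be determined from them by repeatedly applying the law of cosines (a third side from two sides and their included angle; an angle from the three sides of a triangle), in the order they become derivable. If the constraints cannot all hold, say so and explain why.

The constraints are consistent. Derivable facts, in order:
After 1 step:
- FH = √113
- HB = √65
- ∠CFM = 36.42°
- ∠CMF = 71.79°
- ∠FCM = 71.79°
- ∠GHN = 55.77°
- ∠GNH = 115.58°
- ∠HGN = 8.65°
After 2 steps:
- ∠BHC = 29.74°
- ∠CBH = 60.26°
- ∠CFH = 41.19°
- ∠CHF = 48.81°
- ∠FHN = 95.4°
- ∠FNH = 74.17°
- ∠HFN = 10.43°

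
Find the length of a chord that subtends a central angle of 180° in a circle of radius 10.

Drop a perpendicular from the center to the chord, bisecting both the chord and the central angle.
Each half-chord = r sin(θ/2) = 10 sin(90°).
The full chord = 2 × 10 × sin(90°) = 20.

20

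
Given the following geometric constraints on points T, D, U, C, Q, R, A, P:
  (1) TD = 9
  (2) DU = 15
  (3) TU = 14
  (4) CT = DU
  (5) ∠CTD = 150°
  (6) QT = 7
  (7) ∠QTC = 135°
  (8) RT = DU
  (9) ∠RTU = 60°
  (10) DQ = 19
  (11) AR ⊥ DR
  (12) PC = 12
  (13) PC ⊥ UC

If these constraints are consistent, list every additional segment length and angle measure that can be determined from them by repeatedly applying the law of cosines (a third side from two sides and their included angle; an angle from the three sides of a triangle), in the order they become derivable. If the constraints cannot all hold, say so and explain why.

These constraints are not satisfiable: by the triangle inequality in triangle TDQ, (1) TD = 9 and (6) QT = 7 force DQ ≤ 9 + 7 = 16, but (10) says DQ = 19. No planar figure meets all of them, so nothing further can be derived.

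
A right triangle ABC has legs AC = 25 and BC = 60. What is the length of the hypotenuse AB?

By the Pythagorean theorem: AB^2 = AC^2 + BC^2
AB^2 = 25^2 + 60^2 = 625 + 3600 = 4225
AB = sqrt(4225) = 65

65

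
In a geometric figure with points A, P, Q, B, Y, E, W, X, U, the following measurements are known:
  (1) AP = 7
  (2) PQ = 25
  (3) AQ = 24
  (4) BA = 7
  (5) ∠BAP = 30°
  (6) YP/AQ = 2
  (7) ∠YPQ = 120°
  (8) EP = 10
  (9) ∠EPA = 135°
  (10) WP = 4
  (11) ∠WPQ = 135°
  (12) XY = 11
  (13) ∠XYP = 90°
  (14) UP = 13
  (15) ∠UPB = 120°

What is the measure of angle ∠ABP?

Step 1: By the law of cosines on triangle BAP: BP² = 7² + 7² − 2·7·7·cos(30°) = 13.13, so BP ≈ 3.62.
Step 2: By the inverse law of cosines on triangle ABP: cos(∠ABP) = (7² + 3.62² − 7²) / (2·7·3.62) = 13.13/50.73 = 0.2588, so ∠ABP = 75°.

Therefore, the measure of angle ∠ABP = 75°.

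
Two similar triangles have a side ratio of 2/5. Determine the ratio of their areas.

Area scales with the square of linear dimensions. If every length is multiplied by 2/5, then the area is multiplied by (2/5)^2 = 4/25.
The area ratio is 4:25.

4:25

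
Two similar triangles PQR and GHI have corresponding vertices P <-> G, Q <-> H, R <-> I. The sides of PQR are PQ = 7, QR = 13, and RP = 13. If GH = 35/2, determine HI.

k = 35/2/7 = 5/2. HI = 5/2 * 13 = 65/2.

65/2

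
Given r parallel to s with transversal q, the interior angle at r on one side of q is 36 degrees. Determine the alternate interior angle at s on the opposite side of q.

Alternate interior angles formed by parallel lines and a transversal are equal.
The given angle is 36 degrees.
The alternate interior angle = 36 degrees.

36 degrees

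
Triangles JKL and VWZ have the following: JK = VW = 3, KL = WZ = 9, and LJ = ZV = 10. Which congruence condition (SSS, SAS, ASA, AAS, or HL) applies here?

The given information provides:
JK = VW = 3, KL = WZ = 9, and LJ = ZV = 10
This matches the SSS congruence theorem.
All three pairs of corresponding sides are equal (Side-Side-Side).

SSS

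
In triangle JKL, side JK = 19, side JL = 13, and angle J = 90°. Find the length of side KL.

Since angle J = 90°, this is a right triangle and the law of cosines reduces to the Pythagorean theorem.
KL^2 = 19^2 + 13^2 = 530
KL = sqrt(530)

sqrt(530)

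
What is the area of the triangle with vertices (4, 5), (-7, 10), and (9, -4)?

Shoelace: Area = (1/2)|4(10--4) + -7(-4-5) + 9(5-10)| = (1/2)(74) = 37

37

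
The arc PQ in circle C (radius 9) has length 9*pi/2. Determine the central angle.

θ = 360 × 9*pi/2 / (2π × 9) = 90° (rearranging arc length formula).

90°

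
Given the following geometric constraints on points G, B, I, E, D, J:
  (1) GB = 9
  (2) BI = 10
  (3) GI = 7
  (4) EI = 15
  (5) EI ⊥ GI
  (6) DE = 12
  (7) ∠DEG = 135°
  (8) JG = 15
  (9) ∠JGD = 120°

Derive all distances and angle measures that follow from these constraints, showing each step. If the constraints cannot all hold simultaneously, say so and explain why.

The constraints are consistent.

Step 1: From GI = 7, IE = 15, and ∠GIE = 90°, by the law of cosines:
  GE² = GI² + IE² - 2·GI·IE·cos(90°) = 49 + 225 - 0 = 274
  GE ≈ 16.55

Step 2: From GB = 9, GI = 7, BI = 10, by the inverse law of cosines:
  cos(∠BGI) = (GB² + GI² - BI²) / (2·GB·GI)
  ∠BGI = 76.23°

Step 3: From BG = 9, BI = 10, GI = 7, by the inverse law of cosines:
  cos(∠GBI) = (BG² + BI² - GI²) / (2·BG·BI)
  ∠GBI = 42.83°

Step 4: From IB = 10, IG = 7, BG = 9, by the inverse law of cosines:
  cos(∠BIG) = (IB² + IG² - BG²) / (2·IB·IG)
  ∠BIG = 60.94°

Step 5: From GE = 16.55, ED = 12, and ∠GED = 135°, by the law of cosines:
  GD² = GE² + ED² - 2·GE·ED·cos(135°) = 274 + 144 + 280.9 = 698.9
  GD ≈ 26.44

Step 6: From GE = 16.55, GI = 7, EI = 15, by the inverse law of cosines:
  cos(∠EGI) = (GE² + GI² - EI²) / (2·GE·GI)
  ∠EGI = 64.98°

Step 7: From EG = 16.55, EI = 15, GI = 7, by the inverse law of cosines:
  cos(∠GEI) = (EG² + EI² - GI²) / (2·EG·EI)
  ∠GEI = 25.02°

Step 8: From DG = 26.44, GJ = 15, and ∠DGJ = 120°, by the law of cosines:
  DJ² = DG² + GJ² - 2·DG·GJ·cos(120°) = 698.9 + 225 + 396.6 = 1320
  DJ ≈ 36.34

Step 9: From GD = 26.44, GE = 16.55, DE = 12, by the inverse law of cosines:
  cos(∠DGE) = (GD² + GE² - DE²) / (2·GD·GE)
  ∠DGE = 18.72°

Step 10: From DE = 12, DG = 26.44, EG = 16.55, by the inverse law of cosines:
  cos(∠EDG) = (DE² + DG² - EG²) / (2·DE·DG)
  ∠EDG = 26.28°

Step 11: From DG = 26.44, DJ = 36.34, GJ = 15, by the inverse law of cosines:
  cos(∠GDJ) = (DG² + DJ² - GJ²) / (2·DG·DJ)
  ∠GDJ = 20.95°

Step 12: From JD = 36.34, JG = 15, DG = 26.44, by the inverse law of cosines:
  cos(∠DJG) = (JD² + JG² - DG²) / (2·JD·JG)
  ∠DJG = 39.05°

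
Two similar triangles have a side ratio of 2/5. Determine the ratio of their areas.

Area scales with the square of linear dimensions. If every length is multiplied by 2/5, then the area is multiplied by (2/5)^2 = 4/25.
The area ratio is 4:25.

4:25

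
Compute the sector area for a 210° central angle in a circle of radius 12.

Sector area = π(12²)(7/12) = 84*pi

84*pi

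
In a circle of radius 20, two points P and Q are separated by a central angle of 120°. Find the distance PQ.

Chord length = 2r sin(θ/2)
= 2 × 20 × sin(120°/2)
= 2 × 20 × sin(60°)
= 20*sqrt(3)

20*sqrt(3)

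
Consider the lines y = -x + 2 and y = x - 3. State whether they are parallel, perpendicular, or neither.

Slope of line 1: m1 = -1
Slope of line 2: m2 = 1
Two lines are perpendicular when the product of their slopes is -1 (negative reciprocals).
m1 * m2 = (-1) * (1) = -1, confirming perpendicularity.

Perpendicular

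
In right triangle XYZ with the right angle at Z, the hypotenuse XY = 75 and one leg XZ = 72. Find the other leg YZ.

By the Pythagorean theorem: YZ^2 = XY^2 - XZ^2
YZ^2 = 75^2 - 72^2 = 5625 - 5184 = 441
YZ = sqrt(441) = 21

21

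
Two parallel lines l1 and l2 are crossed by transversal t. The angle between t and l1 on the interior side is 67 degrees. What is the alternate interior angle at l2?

Alternate interior angles lie on opposite sides of the transversal, between the parallel lines.
By the alternate interior angle theorem, they are equal: 67 degrees.

67 degrees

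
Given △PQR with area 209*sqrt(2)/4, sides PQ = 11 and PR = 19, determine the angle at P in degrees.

Area = (1/2) * a * b * sin(C)
sin(C) = 2 * Area / (a * b)
sin(C) = 2 * 209*sqrt(2)/4 / (11 * 19)
sin(C) = sqrt(2)/2
C = arcsin(sqrt(2)/2) = 45°
Since sin(180° - C) = sin(C), the obtuse angle 135° gives the same area, so C = 45° or C = 135°.

45° or 135°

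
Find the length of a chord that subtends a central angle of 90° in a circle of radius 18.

Drop a perpendicular from the center to the chord, bisecting both the chord and the central angle.
Each half-chord = r sin(θ/2) = 18 sin(45°).
The full chord = 2 × 18 × sin(45°) = 18*sqrt(2).

18*sqrt(2)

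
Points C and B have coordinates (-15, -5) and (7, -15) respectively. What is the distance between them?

The horizontal distance is |7 - -15| = 22 and the vertical distance is |-15 - -5| = 10.
By the Pythagorean theorem, d = sqrt(22^2 + 10^2) = sqrt(584) = 2*sqrt(146).

2*sqrt(146)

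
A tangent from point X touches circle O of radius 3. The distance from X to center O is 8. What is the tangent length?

Let T be the point of tangency. Then OT ⊥ XT (radius ⊥ tangent).
In right triangle OTX: OX² = OT² + XT²
8² = 3² + XT²
XT² = 55, XT = sqrt(55)

sqrt(55)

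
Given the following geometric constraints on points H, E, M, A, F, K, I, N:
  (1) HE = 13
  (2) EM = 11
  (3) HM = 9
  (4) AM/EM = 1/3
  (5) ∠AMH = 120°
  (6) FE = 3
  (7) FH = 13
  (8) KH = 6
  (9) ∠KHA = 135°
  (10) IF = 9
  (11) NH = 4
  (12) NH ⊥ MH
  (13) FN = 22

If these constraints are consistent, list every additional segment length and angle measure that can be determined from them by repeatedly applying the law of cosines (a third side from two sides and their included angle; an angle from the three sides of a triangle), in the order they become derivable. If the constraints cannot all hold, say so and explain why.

These constraints are not satisfiable: by the triangle inequality in triangle HFN, (7) FH = 13 and (11) NH = 4 force FN ≤ 13 + 4 = 17, but (13) says FN = 22. No planar figure meets all of them, so nothing further can be derived.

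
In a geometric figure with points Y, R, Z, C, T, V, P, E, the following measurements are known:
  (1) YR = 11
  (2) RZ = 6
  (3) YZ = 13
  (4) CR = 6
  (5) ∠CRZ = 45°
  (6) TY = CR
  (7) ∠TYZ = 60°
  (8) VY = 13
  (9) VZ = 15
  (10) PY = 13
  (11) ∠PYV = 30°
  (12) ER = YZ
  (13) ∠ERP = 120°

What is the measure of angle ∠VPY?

Step 1: By the law of cosines on triangle PYV: PV² = 13² + 13² − 2·13·13·cos(30°) = 45.28, so PV ≈ 6.73.
Step 2: By the inverse law of cosines on triangle VPY: cos(∠VPY) = (6.73² + 13² − 13²) / (2·6.73·13) = 45.28/174.96 = 0.2588, so ∠VPY = 75°.

Therefore, the measure of angle ∠VPY = 75°.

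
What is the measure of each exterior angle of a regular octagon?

Each exterior angle of a regular n-gon is 360 / n.
For n = 8: 360 / 8 = 45 degrees.

45 degrees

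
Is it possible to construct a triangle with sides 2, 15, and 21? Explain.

Check the triangle inequality: 2 + 15 = 17 ≤ 21.
Since the sum of two sides does not exceed the third, no triangle can be formed.

No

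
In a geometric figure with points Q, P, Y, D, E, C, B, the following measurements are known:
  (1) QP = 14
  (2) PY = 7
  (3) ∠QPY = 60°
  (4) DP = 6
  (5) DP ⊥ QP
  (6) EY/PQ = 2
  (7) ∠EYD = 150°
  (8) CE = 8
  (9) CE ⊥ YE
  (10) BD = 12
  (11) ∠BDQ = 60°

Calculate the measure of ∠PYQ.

Step 1: By the law of cosines on triangle YPQ: YQ² = 7² + 14² − 2·7·14·cos(60°) = 147, so YQ = 7·√3.
Step 2: By the inverse law of cosines on triangle PYQ: cos(∠PYQ) = (7² + (7·√3)² − 14²) / (2·7·7·√3) = 0/169.74 = 0, so ∠PYQ = 90°.

Therefore, the measure of angle ∠PYQ = 90°.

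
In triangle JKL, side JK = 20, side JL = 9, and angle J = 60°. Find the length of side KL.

By the law of cosines: KL^2 = JK^2 + JL^2 - 2*JK*JL*cos(J)
KL^2 = 20^2 + 9^2 - 2*20*9*cos(60°)
KL^2 = 400 + 81 - 360*(1/2)
KL^2 = 301
KL = sqrt(301)

sqrt(301)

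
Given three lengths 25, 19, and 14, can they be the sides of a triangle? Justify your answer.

Sort the sides: 14, 19, 25.
It suffices to check that the sum of the two smallest exceeds the largest:
14 + 19 = 33 > 25. ✓
Yes, a valid triangle can be formed.

Yes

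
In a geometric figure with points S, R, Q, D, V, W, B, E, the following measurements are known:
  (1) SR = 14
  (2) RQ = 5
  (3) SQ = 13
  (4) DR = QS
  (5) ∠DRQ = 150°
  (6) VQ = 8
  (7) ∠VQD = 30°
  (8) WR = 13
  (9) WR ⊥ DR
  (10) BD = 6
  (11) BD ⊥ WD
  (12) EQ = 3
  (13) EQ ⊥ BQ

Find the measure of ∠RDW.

From the given relations: DR = QS = 13.
Step 1: By the law of cosines on triangle DRW: DW² = 13² + 13² − 2·13·13·cos(90°) = 338, so DW = 13·√2.
Step 2: By the inverse law of cosines on triangle RDW: cos(∠RDW) = (13² + (13·√2)² − 13²) / (2·13·13·√2) = 338/478 = 0.7071, so ∠RDW = 45°.

Therefore, the measure of angle ∠RDW = 45°.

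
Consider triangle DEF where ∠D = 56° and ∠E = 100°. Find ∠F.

The interior angles sum to 180°: angle F = 180 - 56 - 100 = 24°.
The triangle is obtuse (angles 56°, 100°, 24°).

24 degrees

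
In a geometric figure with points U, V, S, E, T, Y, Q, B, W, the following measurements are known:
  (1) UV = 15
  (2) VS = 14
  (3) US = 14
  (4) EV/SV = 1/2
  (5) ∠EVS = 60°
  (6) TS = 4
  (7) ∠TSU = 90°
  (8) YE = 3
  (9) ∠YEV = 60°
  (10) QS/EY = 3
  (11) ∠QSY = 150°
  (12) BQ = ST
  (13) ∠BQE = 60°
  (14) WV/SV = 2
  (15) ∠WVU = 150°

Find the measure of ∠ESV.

From the given relations: EV = 1/2·SV = 1/2·14 = 7.
Step 1: By the law of cosines on triangle SVE: SE² = 14² + 7² − 2·14·7·cos(60°) = 147, so SE = 7·√3.
Step 2: By the inverse law of cosines on triangle ESV: cos(∠ESV) = ((7·√3)² + 14² − 7²) / (2·7·√3·14) = 294/339.48 = 0.866, so ∠ESV = 30°.

Therefore, the measure of angle ∠ESV = 30°.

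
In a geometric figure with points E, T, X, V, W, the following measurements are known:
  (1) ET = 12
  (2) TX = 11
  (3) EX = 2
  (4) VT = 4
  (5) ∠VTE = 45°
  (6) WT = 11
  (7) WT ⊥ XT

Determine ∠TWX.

Step 1: By the law of cosines on triangle WTX: WX² = 11² + 11² − 2·11·11·cos(90°) = 242, so WX = 11·√2.
Step 2: By the inverse law of cosines on triangle TWX: cos(∠TWX) = (11² + (11·√2)² − 11²) / (2·11·11·√2) = 242/342.24 = 0.7071, so ∠TWX = 45°.

Therefore, the measure of angle ∠TWX = 45°.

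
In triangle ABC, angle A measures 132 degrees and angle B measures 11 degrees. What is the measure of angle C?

By the triangle angle sum property, the three interior angles of any triangle add up to 180°.
We know angle A = 132° and angle B = 11°, so their sum is 143°.
Therefore angle C = 180° - 143° = 37°.

37 degrees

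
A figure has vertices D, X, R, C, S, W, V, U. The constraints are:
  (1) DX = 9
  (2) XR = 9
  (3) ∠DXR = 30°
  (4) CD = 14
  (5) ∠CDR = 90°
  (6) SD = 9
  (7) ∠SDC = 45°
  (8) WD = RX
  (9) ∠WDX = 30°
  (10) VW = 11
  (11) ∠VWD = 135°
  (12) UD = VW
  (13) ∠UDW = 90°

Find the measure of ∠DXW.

From the given relations: WD = RX = 9.
Step 1: By the law of cosines on triangle XDW: XW² = 9² + 9² − 2·9·9·cos(30°) = 21.7, so XW ≈ 4.66.
Step 2: By the inverse law of cosines on triangle DXW: cos(∠DXW) = (9² + 4.66² − 9²) / (2·9·4.66) = 21.7/83.86 = 0.2588, so ∠DXW = 75°.

Therefore, the measure of angle ∠DXW = 75°.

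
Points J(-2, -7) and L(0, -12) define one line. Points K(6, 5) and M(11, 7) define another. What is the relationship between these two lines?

Slope of line 1: m1 = (-12 - -7)/(0 - -2) = -5/2 = -5/2
Slope of line 2: m2 = (7 - 5)/(11 - 6) = 2/5 = 2/5
m1 * m2 = (-5/2) * (2/5) = -1 = -1, so the lines are perpendicular.

Perpendicular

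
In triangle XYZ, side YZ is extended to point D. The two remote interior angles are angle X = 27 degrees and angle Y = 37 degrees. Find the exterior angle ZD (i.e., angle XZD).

The interior angle at Z is 180 - 27 - 37 = 116 degrees.
The exterior angle and interior angle at Z are supplementary:
Exterior angle = 180 - 116 = 64 degrees.

64 degrees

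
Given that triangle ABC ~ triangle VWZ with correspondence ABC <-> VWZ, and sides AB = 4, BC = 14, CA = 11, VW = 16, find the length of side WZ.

k = 16/4 = 4. WZ = 4 * 14 = 56.

56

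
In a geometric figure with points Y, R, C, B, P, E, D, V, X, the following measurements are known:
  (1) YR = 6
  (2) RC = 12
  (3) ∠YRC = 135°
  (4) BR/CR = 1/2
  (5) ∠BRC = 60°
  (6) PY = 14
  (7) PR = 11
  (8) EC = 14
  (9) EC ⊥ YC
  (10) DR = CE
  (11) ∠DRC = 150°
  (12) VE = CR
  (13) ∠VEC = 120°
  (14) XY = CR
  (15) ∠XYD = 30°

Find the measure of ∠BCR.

From the given relations: BR = 1/2·CR = 1/2·12 = 6.
Step 1: By the law of cosines on triangle CRB: CB² = 12² + 6² − 2·12·6·cos(60°) = 108, so CB = 6·√3.
Step 2: By the inverse law of cosines on triangle BCR: cos(∠BCR) = ((6·√3)² + 12² − 6²) / (2·6·√3·12) = 216/249.42 = 0.866, so ∠BCR = 30°.

Therefore, the measure of angle ∠BCR = 30°.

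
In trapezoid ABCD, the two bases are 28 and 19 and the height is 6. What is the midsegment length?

The midsegment (median) of a trapezoid connects the midpoints of the non-parallel sides.
Its length is the average of the two bases: (28 + 19) / 2 = 47/2.

47/2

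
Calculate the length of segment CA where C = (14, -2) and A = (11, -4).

d = sqrt((11 - 14)^2 + (-4 - -2)^2)
d = sqrt(-3^2 + -2^2)
d = sqrt(9 + 4)
d = sqrt(13)

sqrt(13)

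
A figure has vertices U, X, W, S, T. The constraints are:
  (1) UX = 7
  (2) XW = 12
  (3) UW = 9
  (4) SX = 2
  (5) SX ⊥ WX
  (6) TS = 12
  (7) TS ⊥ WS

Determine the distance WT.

Step 1: By the law of cosines on triangle SXW: SW² = 2² + 12² − 2·2·12·cos(90°) = 148, so SW = 2·√37.
Step 2: By the law of cosines on triangle WST: WT² = (2·√37)² + 12² − 2·2·√37·12·cos(90°) = 292, so WT = 2·√73.

Therefore, the length of WT = 2·√73.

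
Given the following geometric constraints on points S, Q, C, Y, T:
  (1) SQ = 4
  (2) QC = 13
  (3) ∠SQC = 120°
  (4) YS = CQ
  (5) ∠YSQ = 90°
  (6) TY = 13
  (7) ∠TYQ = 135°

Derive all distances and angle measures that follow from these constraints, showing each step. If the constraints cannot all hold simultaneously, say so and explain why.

The constraints are consistent.

From the given relations:
  YS = CQ = 13

Step 1: From SQ = 4, QC = 13, and ∠SQC = 120°, by the law of cosines:
  SC² = SQ² + QC² - 2·SQ·QC·cos(120°) = 16 + 169 + 52 = 237
  SC ≈ 15.39

Step 2: From QS = 4, SY = 13, and ∠QSY = 90°, by the law of cosines:
  QY² = QS² + SY² - 2·QS·SY·cos(90°) = 16 + 169 - 0 = 185
  QY = √185

Step 3: From QY = √185, YT = 13, and ∠QYT = 135°, by the law of cosines:
  QT² = QY² + YT² - 2·QY·YT·cos(135°) = 185 + 169 + 250.1 = 604.1
  QT ≈ 24.58

Step 4: From SC = 15.39, SQ = 4, CQ = 13, by the inverse law of cosines:
  cos(∠CSQ) = (SC² + SQ² - CQ²) / (2·SC·SQ)
  ∠CSQ = 47°

Step 5: From QS = 4, QY = √185, SY = 13, by the inverse law of cosines:
  cos(∠SQY) = (QS² + QY² - SY²) / (2·QS·QY)
  ∠SQY = 72.9°

Step 6: From CQ = 13, CS = 15.39, QS = 4, by the inverse law of cosines:
  cos(∠QCS) = (CQ² + CS² - QS²) / (2·CQ·CS)
  ∠QCS = 13°

Step 7: From YQ = √185, YS = 13, QS = 4, by the inverse law of cosines:
  cos(∠QYS) = (YQ² + YS² - QS²) / (2·YQ·YS)
  ∠QYS = 17.1°

Step 8: From QT = 24.58, QY = √185, TY = 13, by the inverse law of cosines:
  cos(∠TQY) = (QT² + QY² - TY²) / (2·QT·QY)
  ∠TQY = 21.96°

Step 9: From TQ = 24.58, TY = 13, QY = √185, by the inverse law of cosines:
  cos(∠QTY) = (TQ² + TY² - QY²) / (2·TQ·TY)
  ∠QTY = 23.04°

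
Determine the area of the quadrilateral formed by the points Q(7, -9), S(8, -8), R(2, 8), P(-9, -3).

Using the Shoelace formula for a quadrilateral (vertices in order):
Area = (1/2)|sum of (x_i * y_(i+1) - x_(i+1) * y_i)|
Terms: (7*-8 - 8*-9) = 16, (8*8 - 2*-8) = 80, (2*-3 - -9*8) = 66, (-9*-9 - 7*-3) = 102
Sum = 264
Area = (1/2)(264) = 132

132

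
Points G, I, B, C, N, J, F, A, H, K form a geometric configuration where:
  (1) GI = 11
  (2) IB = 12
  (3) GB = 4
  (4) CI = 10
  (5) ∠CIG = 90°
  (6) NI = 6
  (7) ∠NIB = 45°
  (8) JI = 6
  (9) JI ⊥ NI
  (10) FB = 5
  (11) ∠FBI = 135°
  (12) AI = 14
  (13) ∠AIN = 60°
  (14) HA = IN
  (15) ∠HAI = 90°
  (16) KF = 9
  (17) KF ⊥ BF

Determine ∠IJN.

Step 1: By the law of cosines on triangle JIN: JN² = 6² + 6² − 2·6·6·cos(90°) = 72, so JN = 6·√2.
Step 2: By the inverse law of cosines on triangle IJN: cos(∠IJN) = (6² + (6·√2)² − 6²) / (2·6·6·√2) = 72/101.82 = 0.7071, so ∠IJN = 45°.

Therefore, the measure of angle ∠IJN = 45°.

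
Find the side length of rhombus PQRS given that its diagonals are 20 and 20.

In a rhombus, the diagonals bisect each other perpendicularly, creating four congruent right triangles.
Each triangle has legs 10 (half of 20) and 10 (half of 20).
The hypotenuse of each right triangle is a side of the rhombus:
side = sqrt(10^2 + 10^2) = sqrt(200) = 10*sqrt(2)

10*sqrt(2)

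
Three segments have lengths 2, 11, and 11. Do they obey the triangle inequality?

For three segments to close into a triangle, no single side can be as long as the other two combined.
The longest side is 11, and 2 + 11 = 13 > 11.
A triangle can be formed.

Yes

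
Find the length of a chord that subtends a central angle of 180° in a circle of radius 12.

Drop a perpendicular from the center to the chord, bisecting both the chord and the central angle.
Each half-chord = r sin(θ/2) = 12 sin(90°).
The full chord = 2 × 12 × sin(90°) = 24.

24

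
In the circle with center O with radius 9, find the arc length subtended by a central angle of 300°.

The full circumference is 2πr = 2π(9) = 18*pi.
The arc spans 300° out of 360°, which is a fraction of 5/6.
Arc length = 18*pi × 5/6 = 15*pi.

15*pi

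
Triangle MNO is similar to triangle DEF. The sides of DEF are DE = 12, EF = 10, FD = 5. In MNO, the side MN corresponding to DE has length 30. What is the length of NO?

Since the triangles are similar, the ratio of corresponding sides is constant.
Scale factor k = MN / DE = 30 / 12 = 5/2
NO = k * EF = 5/2 * 10 = 25

25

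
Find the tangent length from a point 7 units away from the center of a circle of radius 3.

Let T be the point of tangency. Then OT ⊥ AT (radius ⊥ tangent).
In right triangle OTA: OA² = OT² + AT²
7² = 3² + AT²
AT² = 40, AT = 2*sqrt(10)

2*sqrt(10)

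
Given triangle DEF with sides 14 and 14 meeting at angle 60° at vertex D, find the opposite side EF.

By the law of cosines: EF^2 = DE^2 + DF^2 - 2*DE*DF*cos(D)
EF^2 = 14^2 + 14^2 - 2*14*14*cos(60°)
EF^2 = 196 + 196 - 392*(1/2)
EF^2 = 196
EF = 14

14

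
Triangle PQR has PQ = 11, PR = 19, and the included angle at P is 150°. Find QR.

Law of cosines: QR^2 = 11^2 + 19^2 - 2(11)(19)cos(150°) = 209*sqrt(3) + 482, so QR = sqrt(209*sqrt(3) + 482).

sqrt(209*sqrt(3) + 482)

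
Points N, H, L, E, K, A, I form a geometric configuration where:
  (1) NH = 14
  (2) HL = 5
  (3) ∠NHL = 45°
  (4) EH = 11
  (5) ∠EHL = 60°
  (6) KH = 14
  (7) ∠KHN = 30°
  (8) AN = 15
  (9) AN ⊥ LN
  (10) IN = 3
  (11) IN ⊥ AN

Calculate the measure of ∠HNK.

Step 1: By the law of cosines on triangle NHK: NK² = 14² + 14² − 2·14·14·cos(30°) = 52.52, so NK ≈ 7.25.
Step 2: By the inverse law of cosines on triangle HNK: cos(∠HNK) = (14² + 7.25² − 14²) / (2·14·7.25) = 52.52/202.91 = 0.2588, so ∠HNK = 75°.

Therefore, the measure of angle ∠HNK = 75°.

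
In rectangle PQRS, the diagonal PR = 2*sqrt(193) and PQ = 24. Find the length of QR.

The diagonal of a rectangle forms a right triangle with the two sides.
Rearranging the Pythagorean theorem: missing side = sqrt(d^2 - known^2).
= sqrt(772 - 576) = sqrt(196) = 14.

14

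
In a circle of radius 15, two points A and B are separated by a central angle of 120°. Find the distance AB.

Chord = 2(15) sin(60°) = 15*sqrt(3)

15*sqrt(3)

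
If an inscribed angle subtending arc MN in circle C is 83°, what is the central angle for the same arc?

Central angle = 2 × 83° = 166° (inscribed angle theorem).

166°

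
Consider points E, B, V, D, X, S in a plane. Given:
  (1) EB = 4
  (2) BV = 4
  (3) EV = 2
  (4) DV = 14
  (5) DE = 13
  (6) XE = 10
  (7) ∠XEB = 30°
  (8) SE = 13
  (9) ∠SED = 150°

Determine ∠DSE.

Step 1: By the law of cosines on triangle SED: SD² = 13² + 13² − 2·13·13·cos(150°) = 630.72, so SD ≈ 25.11.
Step 2: By the inverse law of cosines on triangle DSE: cos(∠DSE) = (25.11² + 13² − 13²) / (2·25.11·13) = 630.72/652.97 = 0.9659, so ∠DSE = 15°.

Therefore, the measure of angle ∠DSE = 15°.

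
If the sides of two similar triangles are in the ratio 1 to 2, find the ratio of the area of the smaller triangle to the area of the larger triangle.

Area ratio = (side ratio)^2 = (1/2)^2 = 1:4.

1:4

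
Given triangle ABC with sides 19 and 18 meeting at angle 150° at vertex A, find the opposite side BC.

By the law of cosines: BC^2 = AB^2 + AC^2 - 2*AB*AC*cos(A)
BC^2 = 19^2 + 18^2 - 2*19*18*cos(150°)
BC^2 = 361 + 324 - 684*(-sqrt(3)/2)
BC^2 = 342*sqrt(3) + 685
BC = sqrt(342*sqrt(3) + 685)

sqrt(342*sqrt(3) + 685)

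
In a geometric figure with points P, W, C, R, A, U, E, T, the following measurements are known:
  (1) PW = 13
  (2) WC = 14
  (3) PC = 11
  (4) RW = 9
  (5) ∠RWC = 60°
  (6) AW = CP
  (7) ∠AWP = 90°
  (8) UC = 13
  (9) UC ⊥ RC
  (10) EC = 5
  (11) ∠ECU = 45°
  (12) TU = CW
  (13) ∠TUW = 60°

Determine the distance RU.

Step 1: By the law of cosines on triangle CWR: CR² = 14² + 9² − 2·14·9·cos(60°) = 151, so CR = √151.
Step 2: By the law of cosines on triangle RCU: RU² = √151² + 13² − 2·√151·13·cos(90°) = 320, so RU = 8·√5.

Therefore, the length of RU = 8·√5.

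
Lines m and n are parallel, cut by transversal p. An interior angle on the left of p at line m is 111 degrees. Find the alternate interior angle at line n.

Alternate interior angles are equal: 111 degrees.

111 degrees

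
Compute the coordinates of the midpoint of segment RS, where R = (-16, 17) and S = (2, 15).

The midpoint is the average of the coordinates:
x: (-16 + 2)/2 = -7
y: (17 + 15)/2 = 16
Midpoint = (-7, 16)

(-7, 16)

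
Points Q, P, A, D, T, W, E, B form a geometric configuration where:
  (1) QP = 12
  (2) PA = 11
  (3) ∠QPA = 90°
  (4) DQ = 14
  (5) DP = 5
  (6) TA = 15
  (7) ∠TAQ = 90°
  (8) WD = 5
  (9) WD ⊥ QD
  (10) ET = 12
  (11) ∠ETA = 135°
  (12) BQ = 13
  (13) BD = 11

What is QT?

Step 1: By the law of cosines on triangle QPA: QA² = 12² + 11² − 2·12·11·cos(90°) = 265, so QA ≈ 16.28.
Step 2: By the law of cosines on triangle QAT: QT² = 16.28² + 15² − 2·16.28·15·cos(90°) = 490, so QT = 7·√10.

Therefore, the length of QT = 7·√10.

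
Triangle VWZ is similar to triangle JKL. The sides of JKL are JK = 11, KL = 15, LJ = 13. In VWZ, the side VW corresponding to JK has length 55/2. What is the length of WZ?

k = 55/2/11 = 5/2. WZ = 5/2 * 15 = 75/2.

75/2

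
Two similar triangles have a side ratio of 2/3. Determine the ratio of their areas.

Area ratio = (side ratio)^2 = (2/3)^2 = 4:9.

4:9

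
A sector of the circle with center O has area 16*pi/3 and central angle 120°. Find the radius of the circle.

Sector area A = πr² × θ/360, so r² = 360A / (πθ).
r² = 360 × 16*pi/3 / (π × 120)
r² = 16
r = 4

4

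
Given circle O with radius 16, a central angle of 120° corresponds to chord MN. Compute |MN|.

Chord = 2(16) sin(60°) = 16*sqrt(3)

16*sqrt(3)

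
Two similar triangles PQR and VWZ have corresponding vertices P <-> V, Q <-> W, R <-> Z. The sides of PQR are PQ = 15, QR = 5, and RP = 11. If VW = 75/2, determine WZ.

Similar triangles have proportional sides. Setting up the proportion:
VW / PQ = WZ / QR
75/2 / 15 = WZ / 5
WZ = 5 * 75/2 / 15 = 25/2.

25/2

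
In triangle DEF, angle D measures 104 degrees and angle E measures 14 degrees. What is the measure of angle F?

Let angle F = x. Then 104 + 14 + x = 180.
x = 180 - 118 = 62 degrees.

62 degrees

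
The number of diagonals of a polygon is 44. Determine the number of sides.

Using d = n(n - 3)/2, we solve 44 = n(n - 3)/2.
So n(n - 3) = 88.
Testing n = 11: 11 * 8 = 88 = 88. Correct.
The polygon has 11 sides.

11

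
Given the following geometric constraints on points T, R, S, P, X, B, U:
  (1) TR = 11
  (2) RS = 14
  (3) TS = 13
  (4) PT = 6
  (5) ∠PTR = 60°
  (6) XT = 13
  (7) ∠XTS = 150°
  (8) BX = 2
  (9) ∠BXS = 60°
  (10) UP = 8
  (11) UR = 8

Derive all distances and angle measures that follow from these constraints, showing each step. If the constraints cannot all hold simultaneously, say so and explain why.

The constraints are consistent.

Step 1: From RT = 11, TP = 6, and ∠RTP = 60°, by the law of cosines:
  RP² = RT² + TP² - 2·RT·TP·cos(60°) = 121 + 36 - 66 = 91
  RP = √91

Step 2: From ST = 13, TX = 13, and ∠STX = 150°, by the law of cosines:
  SX² = ST² + TX² - 2·ST·TX·cos(150°) = 169 + 169 + 292.7 = 630.7
  SX ≈ 25.11

Step 3: From TR = 11, TS = 13, RS = 14, by the inverse law of cosines:
  cos(∠RTS) = (TR² + TS² - RS²) / (2·TR·TS)
  ∠RTS = 70.81°

Step 4: From RS = 14, RT = 11, ST = 13, by the inverse law of cosines:
  cos(∠SRT) = (RS² + RT² - ST²) / (2·RS·RT)
  ∠SRT = 61.28°

Step 5: From SR = 14, ST = 13, RT = 11, by the inverse law of cosines:
  cos(∠RST) = (SR² + ST² - RT²) / (2·SR·ST)
  ∠RST = 47.91°

Step 6: From SX = 25.11, XB = 2, and ∠SXB = 60°, by the law of cosines:
  SB² = SX² + XB² - 2·SX·XB·cos(60°) = 630.7 + 4 - 50.23 = 584.5
  SB ≈ 24.18

Step 7: From RP = √91, RT = 11, PT = 6, by the inverse law of cosines:
  cos(∠PRT) = (RP² + RT² - PT²) / (2·RP·RT)
  ∠PRT = 33°

Step 8: From RP = √91, RU = 8, PU = 8, by the inverse law of cosines:
  cos(∠PRU) = (RP² + RU² - PU²) / (2·RP·RU)
  ∠PRU = 53.4°

Step 9: From ST = 13, SX = 25.11, TX = 13, by the inverse law of cosines:
  cos(∠TSX) = (ST² + SX² - TX²) / (2·ST·SX)
  ∠TSX = 15°

Step 10: From PR = √91, PT = 6, RT = 11, by the inverse law of cosines:
  cos(∠RPT) = (PR² + PT² - RT²) / (2·PR·PT)
  ∠RPT = 87°

Step 11: From PR = √91, PU = 8, RU = 8, by the inverse law of cosines:
  cos(∠RPU) = (PR² + PU² - RU²) / (2·PR·PU)
  ∠RPU = 53.4°

Step 12: From XS = 25.11, XT = 13, ST = 13, by the inverse law of cosines:
  cos(∠SXT) = (XS² + XT² - ST²) / (2·XS·XT)
  ∠SXT = 15°

Step 13: From UP = 8, UR = 8, PR = √91, by the inverse law of cosines:
  cos(∠PUR) = (UP² + UR² - PR²) / (2·UP·UR)
  ∠PUR = 73.2°

Step 14: From SB = 24.18, SX = 25.11, BX = 2, by the inverse law of cosines:
  cos(∠BSX) = (SB² + SX² - BX²) / (2·SB·SX)
  ∠BSX = 4.11°

Step 15: From BS = 24.18, BX = 2, SX = 25.11, by the inverse law of cosines:
  cos(∠SBX) = (BS² + BX² - SX²) / (2·BS·BX)
  ∠SBX = 115.89°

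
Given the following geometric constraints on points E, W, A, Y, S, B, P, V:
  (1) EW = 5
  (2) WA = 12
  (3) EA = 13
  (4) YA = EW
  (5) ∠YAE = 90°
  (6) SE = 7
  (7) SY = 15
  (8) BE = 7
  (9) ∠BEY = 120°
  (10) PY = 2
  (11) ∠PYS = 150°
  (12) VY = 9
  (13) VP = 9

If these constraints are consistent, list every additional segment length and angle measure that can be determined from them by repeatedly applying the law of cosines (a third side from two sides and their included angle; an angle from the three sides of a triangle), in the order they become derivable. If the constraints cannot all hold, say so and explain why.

The constraints are consistent. Derivable facts, in order:
After 1 step:
- EY = √194
- SP ≈ 16.76
- ∠AEW = 67.38°
- ∠AWE = 90°
- ∠EAW = 22.62°
- ∠PVY = 12.76°
- ∠PYV = 83.62°
- ∠VPY = 83.62°
After 2 steps:
- YB ≈ 18.45
- ∠AEY = 21.04°
- ∠AYE = 68.96°
- ∠ESY = 67.61°
- ∠EYS = 27.69°
- ∠PSY = 3.42°
- ∠SEY = 84.7°
- ∠SPY = 26.58°
After 3 steps:
- ∠BYE = 19.18°
- ∠EBY = 40.82°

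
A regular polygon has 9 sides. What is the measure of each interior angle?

Each interior angle of a regular n-gon is (n - 2) * 180 / n.
For n = 9: (9 - 2) * 180 / 9 = 1260/9 = 140 degrees.

140 degrees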